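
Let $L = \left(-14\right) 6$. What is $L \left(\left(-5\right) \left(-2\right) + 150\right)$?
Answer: $-13440$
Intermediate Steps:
$L = -84$
$L \left(\left(-5\right) \left(-2\right) + 150\right) = - 84 \left(\left(-5\right) \left(-2\right) + 150\right) = - 84 \left(10 + 150\right) = \left(-84\right) 160 = -13440$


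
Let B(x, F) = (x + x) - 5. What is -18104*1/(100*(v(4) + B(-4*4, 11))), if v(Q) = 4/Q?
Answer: 2263/450 ≈ 5.0289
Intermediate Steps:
B(x, F) = -5 + 2*x (B(x, F) = 2*x - 5 = -5 + 2*x)
-18104*1/(100*(v(4) + B(-4*4, 11))) = -18104*1/(100*(4/4 + (-5 + 2*(-4*4)))) = -18104*1/(100*(4*(1/4) + (-5 + 2*(-16)))) = -18104*1/(100*(1 + (-5 - 32))) = -18104*1/(100*(1 - 37)) = -18104/(100*(-36)) = -18104/(-3600) = -18104*(-1/3600) = 2263/450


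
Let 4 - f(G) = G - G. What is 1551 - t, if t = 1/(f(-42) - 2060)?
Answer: 3188857/2056 ≈ 1551.0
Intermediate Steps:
f(G) = 4 (f(G) = 4 - (G - G) = 4 - 1*0 = 4 + 0 = 4)
t = -1/2056 (t = 1/(4 - 2060) = 1/(-2056) = -1/2056 ≈ -0.00048638)
1551 - t = 1551 - 1*(-1/2056) = 1551 + 1/2056 = 3188857/2056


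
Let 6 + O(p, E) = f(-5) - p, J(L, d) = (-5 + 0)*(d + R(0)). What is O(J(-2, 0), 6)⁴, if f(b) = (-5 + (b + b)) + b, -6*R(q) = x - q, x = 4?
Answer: 59969536/81 ≈ 7.4037e+5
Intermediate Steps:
R(q) = -⅔ + q/6 (R(q) = -(4 - q)/6 = -⅔ + q/6)
J(L, d) = 10/3 - 5*d (J(L, d) = (-5 + 0)*(d + (-⅔ + (⅙)*0)) = -5*(d + (-⅔ + 0)) = -5*(d - ⅔) = -5*(-⅔ + d) = 10/3 - 5*d)
f(b) = -5 + 3*b (f(b) = (-5 + 2*b) + b = -5 + 3*b)
O(p, E) = -26 - p (O(p, E) = -6 + ((-5 + 3*(-5)) - p) = -6 + ((-5 - 15) - p) = -6 + (-20 - p) = -26 - p)
O(J(-2, 0), 6)⁴ = (-26 - (10/3 - 5*0))⁴ = (-26 - (10/3 + 0))⁴ = (-26 - 1*10/3)⁴ = (-26 - 10/3)⁴ = (-88/3)⁴ = 59969536/81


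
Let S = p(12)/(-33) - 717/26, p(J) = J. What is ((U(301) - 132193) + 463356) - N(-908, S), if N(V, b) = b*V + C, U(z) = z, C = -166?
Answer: 43795176/143 ≈ 3.0626e+5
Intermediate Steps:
S = -7991/286 (S = 12/(-33) - 717/26 = 12*(-1/33) - 717*1/26 = -4/11 - 717/26 = -7991/286 ≈ -27.941)
N(V, b) = -166 + V*b (N(V, b) = b*V - 166 = V*b - 166 = -166 + V*b)
((U(301) - 132193) + 463356) - N(-908, S) = ((301 - 132193) + 463356) - (-166 - 908*(-7991/286)) = (-131892 + 463356) - (-166 + 3627914/143) = 331464 - 1*3604176/143 = 331464 - 3604176/143 = 43795176/143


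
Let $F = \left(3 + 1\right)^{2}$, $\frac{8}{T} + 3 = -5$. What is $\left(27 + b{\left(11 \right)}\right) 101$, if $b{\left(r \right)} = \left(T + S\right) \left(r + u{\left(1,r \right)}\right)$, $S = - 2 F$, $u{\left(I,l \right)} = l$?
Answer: $-70599$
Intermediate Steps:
$T = -1$ ($T = \frac{8}{-3 - 5} = \frac{8}{-8} = 8 \left(- \frac{1}{8}\right) = -1$)
$F = 16$ ($F = 4^{2} = 16$)
$S = -32$ ($S = \left(-2\right) 16 = -32$)
$b{\left(r \right)} = - 66 r$ ($b{\left(r \right)} = \left(-1 - 32\right) \left(r + r\right) = - 33 \cdot 2 r = - 66 r$)
$\left(27 + b{\left(11 \right)}\right) 101 = \left(27 - 726\right) 101 = \left(-699\right) 101 = -70599$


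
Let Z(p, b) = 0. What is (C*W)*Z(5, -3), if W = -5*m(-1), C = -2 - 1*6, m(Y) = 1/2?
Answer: 0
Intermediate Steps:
m(Y) = ½ (m(Y) = 1*(½) = ½)
C = -8 (C = -2 - 6 = -8)
W = -5/2 (W = -5*½ = -5/2 ≈ -2.5000)
(C*W)*Z(5, -3) = -8*(-5/2)*0 = 20*0 = 0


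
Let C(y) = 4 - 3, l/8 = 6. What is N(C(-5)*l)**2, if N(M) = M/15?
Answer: 256/25 ≈ 10.240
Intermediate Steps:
l = 48 (l = 8*6 = 48)
C(y) = 1
N(M) = M/15 (N(M) = M*(1/15) = M/15)
N(C(-5)*l)**2 = ((1*48)/15)**2 = ((1/15)*48)**2 = (16/5)**2 = 256/25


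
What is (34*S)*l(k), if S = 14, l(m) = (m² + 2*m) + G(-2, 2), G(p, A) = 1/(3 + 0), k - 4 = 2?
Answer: 69020/3 ≈ 23007.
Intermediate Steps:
k = 6 (k = 4 + 2 = 6)
G(p, A) = ⅓ (G(p, A) = 1/3 = ⅓)
l(m) = ⅓ + m² + 2*m (l(m) = (m² + 2*m) + ⅓ = ⅓ + m² + 2*m)
(34*S)*l(k) = (34*14)*(⅓ + 6² + 2*6) = 476*(⅓ + 36 + 12) = 476*(145/3) = 69020/3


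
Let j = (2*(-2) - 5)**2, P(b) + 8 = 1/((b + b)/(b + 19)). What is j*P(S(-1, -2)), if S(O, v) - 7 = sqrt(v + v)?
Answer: -26811/53 - 1539*I/53 ≈ -505.87 - 29.038*I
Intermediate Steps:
S(O, v) = 7 + sqrt(2)*sqrt(v) (S(O, v) = 7 + sqrt(v + v) = 7 + sqrt(2*v) = 7 + sqrt(2)*sqrt(v))
P(b) = -8 + (19 + b)/(2*b) (P(b) = -8 + 1/((b + b)/(b + 19)) = -8 + 1/((2*b)/(19 + b)) = -8 + 1/(2*b/(19 + b)) = -8 + (19 + b)/(2*b))
j = 81 (j = (-4 - 5)**2 = (-9)**2 = 81)
j*P(S(-1, -2)) = 81*((19 - 15*(7 + sqrt(2)*sqrt(-2)))/(2*(7 + sqrt(2)*sqrt(-2)))) = 81*((19 - 15*(7 + sqrt(2)*(I*sqrt(2))))/(2*(7 + sqrt(2)*(I*sqrt(2))))) = 81*((19 - 15*(7 + 2*I))/(2*(7 + 2*I))) = 81*(((7 - 2*I)/53)*(19 + (-105 - 30*I))/2) = 81*(((7 - 2*I)/53)*(-86 - 30*I)/2) = 81*((-86 - 30*I)*(7 - 2*I)/106) = 81*(-86 - 30*I)*(7 - 2*I)/106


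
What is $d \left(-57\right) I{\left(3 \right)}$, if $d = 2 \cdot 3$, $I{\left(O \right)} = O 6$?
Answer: $-6156$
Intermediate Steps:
$I{\left(O \right)} = 6 O$
$d = 6$
$d \left(-57\right) I{\left(3 \right)} = 6 \left(-57\right) 6 \cdot 3 = \left(-342\right) 18 = -6156$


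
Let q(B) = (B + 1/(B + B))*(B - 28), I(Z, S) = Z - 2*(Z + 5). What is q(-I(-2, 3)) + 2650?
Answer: 9955/4 ≈ 2488.8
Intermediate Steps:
I(Z, S) = -10 - Z (I(Z, S) = Z - 2*(5 + Z) = Z + (-10 - 2*Z) = -10 - Z)
q(B) = (-28 + B)*(B + 1/(2*B)) (q(B) = (B + 1/(2*B))*(-28 + B) = (-28 + B)*(B + 1/(2*B)))
q(-I(-2, 3)) + 2650 = (½ + (-(-10 - 1*(-2)))² - (-28)*(-10 - 1*(-2)) - 14*(-1/(-10 - 1*(-2)))) + 2650 = (½ + (-(-10 + 2))² - (-28)*(-10 + 2) - 14*(-1/(-10 + 2))) + 2650 = (½ + (-1*(-8))² - (-28)*(-8) - 14/((-1*(-8)))) + 2650 = (½ + 8² - 28*8 - 14/8) + 2650 = (½ + 64 - 224 - 14*⅛) + 2650 = (½ + 64 - 224 - 7/4) + 2650 = -645/4 + 2650 = 9955/4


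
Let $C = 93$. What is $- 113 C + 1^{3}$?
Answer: $-10508$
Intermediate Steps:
$- 113 C + 1^{3} = \left(-113\right) 93 + 1^{3} = -10509 + 1 = -10508$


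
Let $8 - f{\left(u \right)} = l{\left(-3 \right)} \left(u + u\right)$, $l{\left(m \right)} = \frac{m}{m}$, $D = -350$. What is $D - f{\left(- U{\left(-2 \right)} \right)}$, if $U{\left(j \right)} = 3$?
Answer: $-364$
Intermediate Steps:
$l{\left(m \right)} = 1$
$f{\left(u \right)} = 8 - 2 u$ ($f{\left(u \right)} = 8 - 1 \left(u + u\right) = 8 - 1 \cdot 2 u = 8 - 2 u$)
$D - f{\left(- U{\left(-2 \right)} \right)} = -350 - \left(8 - 2 \left(\left(-1\right) 3\right)\right) = -350 - \left(8 - -6\right) = -350 - \left(8 + 6\right) = -350 - 14 = -364$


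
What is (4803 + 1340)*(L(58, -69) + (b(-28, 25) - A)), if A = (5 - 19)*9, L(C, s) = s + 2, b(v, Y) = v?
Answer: 190433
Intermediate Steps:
L(C, s) = 2 + s
A = -126 (A = -14*9 = -126)
(4803 + 1340)*(L(58, -69) + (b(-28, 25) - A)) = (4803 + 1340)*((2 - 69) + (-28 - 1*(-126))) = 6143*(-67 + (-28 + 126)) = 6143*(-67 + 98) = 6143*31 = 190433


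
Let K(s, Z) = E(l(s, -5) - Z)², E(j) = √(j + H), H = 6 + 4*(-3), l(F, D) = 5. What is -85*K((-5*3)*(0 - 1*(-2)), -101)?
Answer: -8500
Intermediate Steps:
H = -6 (H = 6 - 12 = -6)
E(j) = √(-6 + j) (E(j) = √(j - 6) = √(-6 + j))
K(s, Z) = -1 - Z (K(s, Z) = (√(-6 + (5 - Z)))² = (√(-1 - Z))² = -1 - Z)
-85*K((-5*3)*(0 - 1*(-2)), -101) = -85*(-1 - 1*(-101)) = -85*(-1 + 101) = -85*100 = -8500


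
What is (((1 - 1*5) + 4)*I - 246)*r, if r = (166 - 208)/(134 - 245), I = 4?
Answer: -3444/37 ≈ -93.081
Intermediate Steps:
r = 14/37 (r = -42/(-111) = -42*(-1/111) = 14/37 ≈ 0.37838)
(((1 - 1*5) + 4)*I - 246)*r = (((1 - 1*5) + 4)*4 - 246)*(14/37) = (((1 - 5) + 4)*4 - 246)*(14/37) = ((-4 + 4)*4 - 246)*(14/37) = (0*4 - 246)*(14/37) = (0 - 246)*(14/37) = -246*14/37 = -3444/37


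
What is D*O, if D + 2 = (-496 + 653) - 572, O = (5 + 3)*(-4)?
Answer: 13344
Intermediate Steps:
O = -32 (O = 8*(-4) = -32)
D = -417 (D = -2 + ((-496 + 653) - 572) = -2 + (157 - 572) = -2 - 415 = -417)
D*O = -417*(-32) = 13344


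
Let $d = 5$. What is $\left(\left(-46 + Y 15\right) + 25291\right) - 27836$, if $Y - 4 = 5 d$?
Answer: $-2156$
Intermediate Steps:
$Y = 29$ ($Y = 4 + 5 \cdot 5 = 4 + 25 = 29$)
$\left(\left(-46 + Y 15\right) + 25291\right) - 27836 = \left(\left(-46 + 29 \cdot 15\right) + 25291\right) - 27836 = \left(\left(-46 + 435\right) + 25291\right) - 27836 = \left(389 + 25291\right) - 27836 = 25680 - 27836 = -2156$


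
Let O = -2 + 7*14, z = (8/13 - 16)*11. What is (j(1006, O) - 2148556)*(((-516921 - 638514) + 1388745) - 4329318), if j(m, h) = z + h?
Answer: 114410432737440/13 ≈ 8.8008e+12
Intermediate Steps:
z = -2200/13 (z = (8*(1/13) - 16)*11 = (8/13 - 16)*11 = -200/13*11 = -2200/13 ≈ -169.23)
O = 96 (O = -2 + 98 = 96)
j(m, h) = -2200/13 + h
(j(1006, O) - 2148556)*(((-516921 - 638514) + 1388745) - 4329318) = ((-2200/13 + 96) - 2148556)*(((-516921 - 638514) + 1388745) - 4329318) = (-952/13 - 2148556)*((-1155435 + 1388745) - 4329318) = -27932180*(233310 - 4329318)/13 = -27932180/13*(-4096008) = 114410432737440/13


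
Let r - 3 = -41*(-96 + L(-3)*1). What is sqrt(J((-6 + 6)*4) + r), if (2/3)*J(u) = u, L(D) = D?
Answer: sqrt(4062) ≈ 63.734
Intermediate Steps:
J(u) = 3*u/2
r = 4062 (r = 3 - 41*(-96 - 3*1) = 3 - 41*(-96 - 3) = 3 - 41*(-99) = 3 + 4059 = 4062)
sqrt(J((-6 + 6)*4) + r) = sqrt(3*((-6 + 6)*4)/2 + 4062) = sqrt(3*(0*4)/2 + 4062) = sqrt((3/2)*0 + 4062) = sqrt(0 + 4062) = sqrt(4062)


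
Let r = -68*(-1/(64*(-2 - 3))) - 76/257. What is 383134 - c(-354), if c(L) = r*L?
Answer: 3936768047/10280 ≈ 3.8295e+5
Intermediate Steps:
r = -10449/20560 (r = -68/((-64*(-5))) - 76*1/257 = -68/320 - 76/257 = -68*1/320 - 76/257 = -17/80 - 76/257 = -10449/20560 ≈ -0.50822)
c(L) = -10449*L/20560
383134 - c(-354) = 383134 - (-10449)*(-354)/20560 = 383134 - 1*1849473/10280 = 383134 - 1849473/10280 = 3936768047/10280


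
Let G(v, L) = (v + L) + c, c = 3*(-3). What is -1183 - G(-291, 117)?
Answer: -1000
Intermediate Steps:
c = -9
G(v, L) = -9 + L + v (G(v, L) = (v + L) - 9 = (L + v) - 9 = -9 + L + v)
-1183 - G(-291, 117) = -1183 - (-9 + 117 - 291) = -1183 - 1*(-183) = -1183 + 183 = -1000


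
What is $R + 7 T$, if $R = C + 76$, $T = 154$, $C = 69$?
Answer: $1223$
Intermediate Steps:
$R = 145$ ($R = 69 + 76 = 145$)
$R + 7 T = 145 + 7 \cdot 154 = 145 + 1078 = 1223$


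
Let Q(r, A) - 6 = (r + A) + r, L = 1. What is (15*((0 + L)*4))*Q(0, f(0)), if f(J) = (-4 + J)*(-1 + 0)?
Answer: 600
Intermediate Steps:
f(J) = 4 - J (f(J) = (-4 + J)*(-1) = 4 - J)
Q(r, A) = 6 + A + 2*r (Q(r, A) = 6 + ((r + A) + r) = 6 + ((A + r) + r) = 6 + (A + 2*r) = 6 + A + 2*r)
(15*((0 + L)*4))*Q(0, f(0)) = (15*((0 + 1)*4))*(6 + (4 - 1*0) + 2*0) = (15*(1*4))*(6 + (4 + 0) + 0) = (15*4)*(6 + 4 + 0) = 60*10 = 600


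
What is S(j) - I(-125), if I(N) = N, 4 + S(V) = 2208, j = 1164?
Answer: 2329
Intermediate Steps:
S(V) = 2204 (S(V) = -4 + 2208 = 2204)
S(j) - I(-125) = 2204 - 1*(-125) = 2204 + 125 = 2329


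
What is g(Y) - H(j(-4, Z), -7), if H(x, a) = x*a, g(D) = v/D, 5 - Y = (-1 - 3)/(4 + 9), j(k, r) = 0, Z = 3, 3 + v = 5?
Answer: 26/69 ≈ 0.37681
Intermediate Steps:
v = 2 (v = -3 + 5 = 2)
Y = 69/13 (Y = 5 - (-1 - 3)/(4 + 9) = 5 - (-4)/13 = 5 - 1*(-4/13) = 5 + 4/13 = 69/13 ≈ 5.3077)
g(D) = 2/D
H(x, a) = a*x
g(Y) - H(j(-4, Z), -7) = 2/(69/13) - (-7)*0 = 2*(13/69) - 1*0 = 26/69 + 0 = 26/69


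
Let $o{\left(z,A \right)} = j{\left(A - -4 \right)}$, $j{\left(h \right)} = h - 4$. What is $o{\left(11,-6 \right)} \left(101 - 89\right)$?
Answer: $-72$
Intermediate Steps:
$j{\left(h \right)} = -4 + h$ ($j{\left(h \right)} = h - 4 = -4 + h$)
$o{\left(z,A \right)} = A$ ($o{\left(z,A \right)} = -4 + \left(A - -4\right) = -4 + \left(A + 4\right) = -4 + \left(4 + A\right) = A$)
$o{\left(11,-6 \right)} \left(101 - 89\right) = - 6 \left(101 - 89\right) = \left(-6\right) 12 = -72$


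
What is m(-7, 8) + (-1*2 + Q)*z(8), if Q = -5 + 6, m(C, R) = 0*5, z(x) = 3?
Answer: -3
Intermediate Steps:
m(C, R) = 0
Q = 1
m(-7, 8) + (-1*2 + Q)*z(8) = 0 + (-1*2 + 1)*3 = 0 + (-2 + 1)*3 = 0 - 1*3 = 0 - 3 = -3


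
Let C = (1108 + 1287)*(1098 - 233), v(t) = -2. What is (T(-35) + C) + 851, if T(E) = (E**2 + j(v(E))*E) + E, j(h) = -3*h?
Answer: 2073506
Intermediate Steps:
T(E) = E**2 + 7*E (T(E) = (E**2 + (-3*(-2))*E) + E = (E**2 + 6*E) + E = E**2 + 7*E)
C = 2071675 (C = 2395*865 = 2071675)
(T(-35) + C) + 851 = (-35*(7 - 35) + 2071675) + 851 = (-35*(-28) + 2071675) + 851 = (980 + 2071675) + 851 = 2072655 + 851 = 2073506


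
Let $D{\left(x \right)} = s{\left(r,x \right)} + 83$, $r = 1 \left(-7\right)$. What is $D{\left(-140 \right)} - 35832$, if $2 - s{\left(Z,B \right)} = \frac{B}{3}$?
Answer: $- \frac{107101}{3} \approx -35700.0$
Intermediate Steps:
$r = -7$
$s{\left(Z,B \right)} = 2 - \frac{B}{3}$
$D{\left(x \right)} = 85 - \frac{x}{3}$ ($D{\left(x \right)} = \left(2 - \frac{x}{3}\right) + 83 = 85 - \frac{x}{3}$)
$D{\left(-140 \right)} - 35832 = \left(85 - - \frac{140}{3}\right) - 35832 = \left(85 + \frac{140}{3}\right) - 35832 = \frac{395}{3} - 35832 = - \frac{107101}{3}$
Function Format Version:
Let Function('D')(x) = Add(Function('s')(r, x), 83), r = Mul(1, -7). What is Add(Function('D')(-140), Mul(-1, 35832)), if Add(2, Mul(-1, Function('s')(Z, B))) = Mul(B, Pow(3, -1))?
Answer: Rational(-107101, 3) ≈ -35700.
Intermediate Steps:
r = -7
Function('s')(Z, B) = Add(2, Mul(Rational(-1, 3), B)) (Function('s')(Z, B) = Add(2, Mul(-1, Mul(B, Pow(3, -1)))) = Add(2, Mul(-1, Mul(B, Rational(1, 3)))) = Add(2, Mul(-1, Mul(Rational(1, 3), B))) = Add(2, Mul(Rational(-1, 3), B)))
Function('D')(x) = Add(85, Mul(Rational(-1, 3), x)) (Function('D')(x) = Add(Add(2, Mul(Rational(-1, 3), x)), 83) = Add(85, Mul(Rational(-1, 3), x)))
Add(Function('D')(-140), Mul(-1, 35832)) = Add(Add(85, Mul(Rational(-1, 3), -140)), Mul(-1, 35832)) = Add(Add(85, Rational(140, 3)), -35832) = Add(Rational(395, 3), -35832) = Rational(-107101, 3)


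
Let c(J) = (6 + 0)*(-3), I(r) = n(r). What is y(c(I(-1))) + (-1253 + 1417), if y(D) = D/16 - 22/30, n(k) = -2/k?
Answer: 19457/120 ≈ 162.14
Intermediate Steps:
I(r) = -2/r
c(J) = -18 (c(J) = 6*(-3) = -18)
y(D) = -11/15 + D/16 (y(D) = D*(1/16) - 22*1/30 = D/16 - 11/15 = -11/15 + D/16)
y(c(I(-1))) + (-1253 + 1417) = (-11/15 + (1/16)*(-18)) + (-1253 + 1417) = (-11/15 - 9/8) + 164 = -223/120 + 164 = 19457/120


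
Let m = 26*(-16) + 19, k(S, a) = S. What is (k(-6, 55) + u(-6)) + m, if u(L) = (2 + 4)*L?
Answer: -439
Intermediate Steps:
u(L) = 6*L
m = -397 (m = -416 + 19 = -397)
(k(-6, 55) + u(-6)) + m = (-6 + 6*(-6)) - 397 = (-6 - 36) - 397 = -42 - 397 = -439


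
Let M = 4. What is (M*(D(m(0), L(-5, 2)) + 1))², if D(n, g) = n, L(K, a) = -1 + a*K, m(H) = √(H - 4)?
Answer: -48 + 64*I ≈ -48.0 + 64.0*I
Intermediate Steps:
m(H) = √(-4 + H)
L(K, a) = -1 + K*a
(M*(D(m(0), L(-5, 2)) + 1))² = (4*(√(-4 + 0) + 1))² = (4*(√(-4) + 1))² = (4*(2*I + 1))² = (4*(1 + 2*I))² = (4 + 8*I)²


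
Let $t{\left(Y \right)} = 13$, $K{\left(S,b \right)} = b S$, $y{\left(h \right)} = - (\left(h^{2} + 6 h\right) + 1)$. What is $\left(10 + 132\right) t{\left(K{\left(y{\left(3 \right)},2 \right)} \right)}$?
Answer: $1846$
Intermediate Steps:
$y{\left(h \right)} = -1 - h^{2} - 6 h$ ($y{\left(h \right)} = - (1 + h^{2} + 6 h) = -1 - h^{2} - 6 h$)
$K{\left(S,b \right)} = S b$
$\left(10 + 132\right) t{\left(K{\left(y{\left(3 \right)},2 \right)} \right)} = \left(10 + 132\right) 13 = 142 \cdot 13 = 1846$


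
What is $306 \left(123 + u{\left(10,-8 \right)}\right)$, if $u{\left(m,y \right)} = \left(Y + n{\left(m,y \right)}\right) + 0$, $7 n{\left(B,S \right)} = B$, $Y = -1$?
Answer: $\frac{264384}{7} \approx 37769.0$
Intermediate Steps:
$n{\left(B,S \right)} = \frac{B}{7}$
$u{\left(m,y \right)} = -1 + \frac{m}{7}$ ($u{\left(m,y \right)} = \left(-1 + \frac{m}{7}\right) + 0 = -1 + \frac{m}{7}$)
$306 \left(123 + u{\left(10,-8 \right)}\right) = 306 \left(123 + \left(-1 + \frac{1}{7} \cdot 10\right)\right) = 306 \left(123 + \left(-1 + \frac{10}{7}\right)\right) = 306 \left(123 + \frac{3}{7}\right) = 306 \cdot \frac{864}{7} = \frac{264384}{7}$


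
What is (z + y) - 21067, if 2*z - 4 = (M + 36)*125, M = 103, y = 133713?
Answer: 242671/2 ≈ 1.2134e+5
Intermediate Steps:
z = 17379/2 (z = 2 + ((103 + 36)*125)/2 = 2 + (139*125)/2 = 2 + (1/2)*17375 = 2 + 17375/2 = 17379/2 ≈ 8689.5)
(z + y) - 21067 = (17379/2 + 133713) - 21067 = 284805/2 - 21067 = 242671/2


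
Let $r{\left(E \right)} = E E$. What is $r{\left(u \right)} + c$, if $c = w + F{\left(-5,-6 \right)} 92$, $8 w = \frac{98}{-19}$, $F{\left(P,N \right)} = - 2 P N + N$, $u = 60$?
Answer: $- \frac{187921}{76} \approx -2472.6$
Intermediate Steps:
$F{\left(P,N \right)} = N - 2 N P$ ($F{\left(P,N \right)} = - 2 N P + N = N - 2 N P$)
$r{\left(E \right)} = E^{2}$
$w = - \frac{49}{76}$ ($w = \frac{98 \frac{1}{-19}}{8} = \frac{98 \left(- \frac{1}{19}\right)}{8} = \frac{1}{8} \left(- \frac{98}{19}\right) = - \frac{49}{76} \approx -0.64474$)
$c = - \frac{461521}{76}$ ($c = - \frac{49}{76} + - 6 \left(1 - -10\right) 92 = - \frac{49}{76} + - 6 \left(1 + 10\right) 92 = - \frac{49}{76} + \left(-6\right) 11 \cdot 92 = - \frac{49}{76} - 6072 = - \frac{461521}{76} \approx -6072.6$)
$r{\left(u \right)} + c = 60^{2} - \frac{461521}{76} = 3600 - \frac{461521}{76} = - \frac{187921}{76}$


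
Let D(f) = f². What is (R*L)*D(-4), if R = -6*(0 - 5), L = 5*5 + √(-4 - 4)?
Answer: 12000 + 960*I*√2 ≈ 12000.0 + 1357.6*I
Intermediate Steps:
L = 25 + 2*I*√2 (L = 25 + √(-8) = 25 + 2*I*√2 ≈ 25.0 + 2.8284*I)
R = 30 (R = -6*(-5) = 30)
(R*L)*D(-4) = (30*(25 + 2*I*√2))*(-4)² = (750 + 60*I*√2)*16 = 12000 + 960*I*√2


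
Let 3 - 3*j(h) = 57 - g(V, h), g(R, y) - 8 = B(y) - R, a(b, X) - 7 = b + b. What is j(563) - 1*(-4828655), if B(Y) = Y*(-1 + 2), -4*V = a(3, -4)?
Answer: 57945941/12 ≈ 4.8288e+6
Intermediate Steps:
a(b, X) = 7 + 2*b (a(b, X) = 7 + (b + b) = 7 + 2*b)
V = -13/4 (V = -(7 + 2*3)/4 = -(7 + 6)/4 = -1/4*13 = -13/4 ≈ -3.2500)
B(Y) = Y (B(Y) = Y*1 = Y)
g(R, y) = 8 + y - R (g(R, y) = 8 + (y - R) = 8 + y - R)
j(h) = -57/4 + h/3 (j(h) = 1 - (57 - (8 + h - 1*(-13/4)))/3 = 1 - (57 - (8 + h + 13/4))/3 = 1 - (57 - (45/4 + h))/3 = 1 - (57 + (-45/4 - h))/3 = 1 - (183/4 - h)/3 = 1 + (-61/4 + h/3) = -57/4 + h/3)
j(563) - 1*(-4828655) = (-57/4 + (1/3)*563) - 1*(-4828655) = (-57/4 + 563/3) + 4828655 = 2081/12 + 4828655 = 57945941/12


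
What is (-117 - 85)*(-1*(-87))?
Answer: -17574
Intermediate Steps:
(-117 - 85)*(-1*(-87)) = -202*87 = -17574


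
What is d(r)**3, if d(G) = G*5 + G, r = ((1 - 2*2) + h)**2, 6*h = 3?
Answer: 421875/8 ≈ 52734.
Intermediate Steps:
h = 1/2 (h = (1/6)*3 = 1/2 ≈ 0.50000)
r = 25/4 (r = ((1 - 2*2) + 1/2)**2 = ((1 - 4) + 1/2)**2 = (-3 + 1/2)**2 = (-5/2)**2 = 25/4 ≈ 6.2500)
d(G) = 6*G (d(G) = 5*G + G = 6*G)
d(r)**3 = (6*(25/4))**3 = (75/2)**3 = 421875/8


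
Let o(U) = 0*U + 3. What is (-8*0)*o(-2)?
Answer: 0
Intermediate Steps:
o(U) = 3 (o(U) = 0 + 3 = 3)
(-8*0)*o(-2) = -8*0*3 = 0*3 = 0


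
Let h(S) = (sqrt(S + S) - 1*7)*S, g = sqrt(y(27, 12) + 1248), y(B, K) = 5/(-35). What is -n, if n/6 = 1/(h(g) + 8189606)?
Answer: -42/(57327242 - 7*sqrt(61145) + sqrt(2)*7**(1/4)*8735**(3/4)) ≈ -7.3263e-7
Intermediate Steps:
y(B, K) = -1/7 (y(B, K) = 5*(-1/35) = -1/7)
g = sqrt(61145)/7 (g = sqrt(-1/7 + 1248) = sqrt(8735/7) = sqrt(61145)/7 ≈ 35.325)
h(S) = S*(-7 + sqrt(2)*sqrt(S)) (h(S) = (sqrt(2*S) - 7)*S = (sqrt(2)*sqrt(S) - 7)*S = (-7 + sqrt(2)*sqrt(S))*S = S*(-7 + sqrt(2)*sqrt(S)))
n = 6/(8189606 - sqrt(61145) + sqrt(2)*7**(1/4)*8735**(3/4)/7) (n = 6/((-sqrt(61145) + sqrt(2)*(sqrt(61145)/7)**(3/2)) + 8189606) = 6/((-sqrt(61145) + sqrt(2)*(7**(1/4)*8735**(3/4)/7)) + 8189606) = 6/((-sqrt(61145) + sqrt(2)*7**(1/4)*8735**(3/4)/7) + 8189606) = 6/(8189606 - sqrt(61145) + sqrt(2)*7**(1/4)*8735**(3/4)/7) ≈ 7.3263e-7)
-n = -42/(57327242 - 7*sqrt(61145) + sqrt(2)*7**(1/4)*8735**(3/4))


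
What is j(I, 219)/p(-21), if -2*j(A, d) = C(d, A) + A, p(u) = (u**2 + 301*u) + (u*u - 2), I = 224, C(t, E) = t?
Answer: 443/10882 ≈ 0.040709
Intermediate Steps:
p(u) = -2 + 2*u**2 + 301*u (p(u) = (u**2 + 301*u) + (u**2 - 2) = (u**2 + 301*u) + (-2 + u**2) = -2 + 2*u**2 + 301*u)
j(A, d) = -A/2 - d/2 (j(A, d) = -(d + A)/2 = -(A + d)/2 = -A/2 - d/2)
j(I, 219)/p(-21) = (-1/2*224 - 1/2*219)/(-2 + 2*(-21)**2 + 301*(-21)) = (-112 - 219/2)/(-2 + 2*441 - 6321) = -443/(2*(-2 + 882 - 6321)) = -443/2/(-5441) = -443/2*(-1/5441) = 443/10882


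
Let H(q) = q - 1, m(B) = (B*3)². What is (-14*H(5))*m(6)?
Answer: -18144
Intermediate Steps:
m(B) = 9*B² (m(B) = (3*B)² = 9*B²)
H(q) = -1 + q
(-14*H(5))*m(6) = (-14*(-1 + 5))*(9*6²) = (-14*4)*(9*36) = -56*324 = -18144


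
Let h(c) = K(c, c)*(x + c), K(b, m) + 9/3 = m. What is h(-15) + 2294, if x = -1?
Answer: 2582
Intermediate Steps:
K(b, m) = -3 + m
h(c) = (-1 + c)*(-3 + c) (h(c) = (-3 + c)*(-1 + c) = (-1 + c)*(-3 + c))
h(-15) + 2294 = (-1 - 15)*(-3 - 15) + 2294 = -16*(-18) + 2294 = 288 + 2294 = 2582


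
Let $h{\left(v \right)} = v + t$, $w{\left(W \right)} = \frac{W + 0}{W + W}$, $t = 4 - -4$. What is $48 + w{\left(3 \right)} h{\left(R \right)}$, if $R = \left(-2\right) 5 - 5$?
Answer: $\frac{89}{2} \approx 44.5$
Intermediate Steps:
$t = 8$ ($t = 4 + 4 = 8$)
$R = -15$ ($R = -10 - 5 = -15$)
$w{\left(W \right)} = \frac{1}{2}$ ($w{\left(W \right)} = \frac{W}{2 W} = W \frac{1}{2 W} = \frac{1}{2}$)
$h{\left(v \right)} = 8 + v$ ($h{\left(v \right)} = v + 8 = 8 + v$)
$48 + w{\left(3 \right)} h{\left(R \right)} = 48 + \frac{8 - 15}{2} = 48 + \frac{1}{2} \left(-7\right) = 48 - \frac{7}{2} = \frac{89}{2}$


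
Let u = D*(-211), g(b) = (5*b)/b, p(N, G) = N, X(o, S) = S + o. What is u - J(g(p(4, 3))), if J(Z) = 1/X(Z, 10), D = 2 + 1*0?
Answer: -6331/15 ≈ -422.07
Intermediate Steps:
D = 2 (D = 2 + 0 = 2)
g(b) = 5
J(Z) = 1/(10 + Z)
u = -422 (u = 2*(-211) = -422)
u - J(g(p(4, 3))) = -422 - 1/(10 + 5) = -422 - 1/15 = -6331/15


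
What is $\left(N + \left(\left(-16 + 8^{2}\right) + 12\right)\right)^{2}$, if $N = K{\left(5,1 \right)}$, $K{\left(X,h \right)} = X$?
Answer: $4225$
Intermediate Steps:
$N = 5$
$\left(N + \left(\left(-16 + 8^{2}\right) + 12\right)\right)^{2} = \left(5 + \left(\left(-16 + 8^{2}\right) + 12\right)\right)^{2} = \left(5 + \left(\left(-16 + 64\right) + 12\right)\right)^{2} = \left(5 + \left(48 + 12\right)\right)^{2} = \left(5 + 60\right)^{2} = 65^{2} = 4225$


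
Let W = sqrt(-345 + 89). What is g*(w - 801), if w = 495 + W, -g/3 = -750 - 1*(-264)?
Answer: -446148 + 23328*I ≈ -4.4615e+5 + 23328.0*I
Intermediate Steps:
W = 16*I (W = sqrt(-256) = 16*I ≈ 16.0*I)
g = 1458 (g = -3*(-750 - 1*(-264)) = -3*(-750 + 264) = -3*(-486) = 1458)
w = 495 + 16*I ≈ 495.0 + 16.0*I
g*(w - 801) = 1458*((495 + 16*I) - 801) = 1458*(-306 + 16*I) = -446148 + 23328*I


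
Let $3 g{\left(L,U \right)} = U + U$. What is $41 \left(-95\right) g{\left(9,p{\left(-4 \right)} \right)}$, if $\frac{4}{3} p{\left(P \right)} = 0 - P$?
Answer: $-7790$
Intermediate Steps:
$p{\left(P \right)} = - \frac{3 P}{4}$ ($p{\left(P \right)} = \frac{3 \left(0 - P\right)}{4} = \frac{3 \left(- P\right)}{4} = - \frac{3 P}{4}$)
$g{\left(L,U \right)} = \frac{2 U}{3}$ ($g{\left(L,U \right)} = \frac{U + U}{3} = \frac{2 U}{3}$)
$41 \left(-95\right) g{\left(9,p{\left(-4 \right)} \right)} = 41 \left(-95\right) \frac{2 \left(\left(- \frac{3}{4}\right) \left(-4\right)\right)}{3} = - 3895 \cdot \frac{2}{3} \cdot 3 = \left(-3895\right) 2 = -7790$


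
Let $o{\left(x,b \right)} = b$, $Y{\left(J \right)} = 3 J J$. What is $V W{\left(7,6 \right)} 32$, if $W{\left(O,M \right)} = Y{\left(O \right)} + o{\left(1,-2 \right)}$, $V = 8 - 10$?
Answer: $-9280$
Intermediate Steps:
$Y{\left(J \right)} = 3 J^{2}$
$V = -2$
$W{\left(O,M \right)} = -2 + 3 O^{2}$ ($W{\left(O,M \right)} = 3 O^{2} - 2 = -2 + 3 O^{2}$)
$V W{\left(7,6 \right)} 32 = - 2 \left(-2 + 3 \cdot 7^{2}\right) 32 = - 2 \left(-2 + 3 \cdot 49\right) 32 = - 2 \left(-2 + 147\right) 32 = \left(-2\right) 145 \cdot 32 = \left(-290\right) 32 = -9280$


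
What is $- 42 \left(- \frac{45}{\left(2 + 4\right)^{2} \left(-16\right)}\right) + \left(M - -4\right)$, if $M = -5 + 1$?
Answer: $- \frac{105}{32} \approx -3.2813$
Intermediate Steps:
$M = -4$
$- 42 \left(- \frac{45}{\left(2 + 4\right)^{2} \left(-16\right)}\right) + \left(M - -4\right) = - 42 \left(- \frac{45}{\left(2 + 4\right)^{2} \left(-16\right)}\right) - 0 = - 42 \left(- \frac{45}{6^{2} \left(-16\right)}\right) + \left(-4 + 4\right) = - 42 \left(- \frac{45}{36 \left(-16\right)}\right) + 0 = - 42 \left(- \frac{45}{-576}\right) + 0 = - 42 \left(\left(-45\right) \left(- \frac{1}{576}\right)\right) + 0 = \left(-42\right) \frac{5}{64} + 0 = - \frac{105}{32} + 0 = - \frac{105}{32}$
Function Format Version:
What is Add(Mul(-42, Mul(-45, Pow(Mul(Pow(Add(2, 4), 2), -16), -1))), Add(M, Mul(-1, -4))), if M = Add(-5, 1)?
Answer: Rational(-105, 32) ≈ -3.2813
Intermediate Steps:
M = -4
Add(Mul(-42, Mul(-45, Pow(Mul(Pow(Add(2, 4), 2), -16), -1))), Add(M, Mul(-1, -4))) = Add(Mul(-42, Mul(-45, Pow(Mul(Pow(Add(2, 4), 2), -16), -1))), Add(-4, Mul(-1, -4))) = Add(Mul(-42, Mul(-45, Pow(Mul(Pow(6, 2), -16), -1))), Add(-4, 4)) = Add(Mul(-42, Mul(-45, Pow(Mul(36, -16), -1))), 0) = Add(Mul(-42, Mul(-45, Pow(-576, -1))), 0) = Add(Mul(-42, Mul(-45, Rational(-1, 576))), 0) = Add(Mul(-42, Rational(5, 64)), 0) = Add(Rational(-105, 32), 0) = Rational(-105, 32)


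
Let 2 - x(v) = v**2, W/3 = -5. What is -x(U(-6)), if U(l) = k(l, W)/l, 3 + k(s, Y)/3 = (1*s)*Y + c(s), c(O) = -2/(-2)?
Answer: 1934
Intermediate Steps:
c(O) = 1 (c(O) = -2*(-1/2) = 1)
W = -15 (W = 3*(-5) = -15)
k(s, Y) = -6 + 3*Y*s (k(s, Y) = -9 + 3*((1*s)*Y + 1) = -9 + 3*(s*Y + 1) = -9 + 3*(Y*s + 1) = -9 + 3*(1 + Y*s) = -9 + (3 + 3*Y*s) = -6 + 3*Y*s)
U(l) = (-6 - 45*l)/l (U(l) = (-6 + 3*(-15)*l)/l = (-6 - 45*l)/l)
x(v) = 2 - v**2
-x(U(-6)) = -(2 - (-45 - 6/(-6))**2) = -(2 - (-45 - 6*(-1/6))**2) = -(2 - (-45 + 1)**2) = -(2 - 1*(-44)**2) = -(2 - 1*1936) = -(2 - 1936) = -1*(-1934) = 1934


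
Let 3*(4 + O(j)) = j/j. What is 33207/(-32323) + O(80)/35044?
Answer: -3491473877/3398181636 ≈ -1.0275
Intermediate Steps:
O(j) = -11/3 (O(j) = -4 + (j/j)/3 = -4 + (⅓)*1 = -4 + ⅓ = -11/3)
33207/(-32323) + O(80)/35044 = 33207/(-32323) - 11/3/35044 = 33207*(-1/32323) - 11/3*1/35044 = -33207/32323 - 11/105132 = -3491473877/3398181636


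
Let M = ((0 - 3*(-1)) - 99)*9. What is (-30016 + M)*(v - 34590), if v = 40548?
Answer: -183983040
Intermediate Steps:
M = -864 (M = ((0 + 3) - 99)*9 = (3 - 99)*9 = -96*9 = -864)
(-30016 + M)*(v - 34590) = (-30016 - 864)*(40548 - 34590) = -30880*5958 = -183983040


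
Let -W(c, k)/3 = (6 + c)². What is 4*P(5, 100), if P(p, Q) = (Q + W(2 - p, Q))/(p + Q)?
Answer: 292/105 ≈ 2.7810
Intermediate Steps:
W(c, k) = -3*(6 + c)²
P(p, Q) = (Q - 3*(8 - p)²)/(Q + p) (P(p, Q) = (Q - 3*(6 + (2 - p))²)/(p + Q) = (Q - 3*(8 - p)²)/(Q + p))
4*P(5, 100) = 4*((100 - 3*(-8 + 5)²)/(100 + 5)) = 4*((100 - 3*(-3)²)/105) = 4*((100 - 3*9)/105) = 4*((100 - 27)/105) = 4*((1/105)*73) = 4*(73/105) = 292/105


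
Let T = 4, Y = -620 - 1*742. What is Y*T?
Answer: -5448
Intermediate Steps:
Y = -1362 (Y = -620 - 742 = -1362)
Y*T = -1362*4 = -5448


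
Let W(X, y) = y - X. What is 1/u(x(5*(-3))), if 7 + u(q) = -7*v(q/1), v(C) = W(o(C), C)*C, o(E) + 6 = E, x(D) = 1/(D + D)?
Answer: -5/28 ≈ -0.17857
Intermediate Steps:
x(D) = 1/(2*D)
o(E) = -6 + E
v(C) = 6*C (v(C) = (C - (-6 + C))*C = (C + (6 - C))*C = 6*C)
u(q) = -7 - 42*q (u(q) = -7 - 42*q/1 = -7 - 42*q*1 = -7 - 42*q)
1/u(x(5*(-3))) = 1/(-7 - 21/(5*(-3))) = 1/(-7 - 21/(-15)) = 1/(-7 - 21*(-1)/15) = 1/(-7 - 42*(-1/30)) = 1/(-7 + 7/5) = 1/(-28/5) = -5/28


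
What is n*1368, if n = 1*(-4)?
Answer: -5472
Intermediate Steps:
n = -4
n*1368 = -4*1368 = -5472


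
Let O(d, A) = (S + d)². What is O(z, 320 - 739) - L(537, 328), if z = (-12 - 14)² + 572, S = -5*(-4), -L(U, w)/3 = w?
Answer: 1608808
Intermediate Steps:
L(U, w) = -3*w
S = 20
z = 1248 (z = (-26)² + 572 = 676 + 572 = 1248)
O(d, A) = (20 + d)²
O(z, 320 - 739) - L(537, 328) = (20 + 1248)² - (-3)*328 = 1268² - 1*(-984) = 1607824 + 984 = 1608808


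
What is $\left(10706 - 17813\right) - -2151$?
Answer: $-4956$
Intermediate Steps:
$\left(10706 - 17813\right) - -2151 = -7107 + \left(-947 + 3098\right) = -7107 + 2151 = -4956$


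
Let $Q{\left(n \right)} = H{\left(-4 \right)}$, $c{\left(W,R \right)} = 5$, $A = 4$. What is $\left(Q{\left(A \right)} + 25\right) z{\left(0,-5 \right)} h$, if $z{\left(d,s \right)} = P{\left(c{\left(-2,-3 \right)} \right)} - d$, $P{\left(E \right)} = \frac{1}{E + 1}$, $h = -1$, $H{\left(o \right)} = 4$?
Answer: $- \frac{29}{6} \approx -4.8333$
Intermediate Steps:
$P{\left(E \right)} = \frac{1}{1 + E}$
$z{\left(d,s \right)} = \frac{1}{6} - d$ ($z{\left(d,s \right)} = \frac{1}{1 + 5} - d = \frac{1}{6} - d$)
$Q{\left(n \right)} = 4$
$\left(Q{\left(A \right)} + 25\right) z{\left(0,-5 \right)} h = \left(4 + 25\right) \left(\frac{1}{6} - 0\right) \left(-1\right) = 29 \left(\frac{1}{6} + 0\right) \left(-1\right) = 29 \cdot \frac{1}{6} \left(-1\right) = \frac{29}{6} \left(-1\right) = - \frac{29}{6}$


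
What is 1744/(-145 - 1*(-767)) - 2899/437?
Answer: -520525/135907 ≈ -3.8300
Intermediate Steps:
1744/(-145 - 1*(-767)) - 2899/437 = 1744/(-145 + 767) - 2899*1/437 = 1744/622 - 2899/437 = 1744*(1/622) - 2899/437 = 872/311 - 2899/437 = -520525/135907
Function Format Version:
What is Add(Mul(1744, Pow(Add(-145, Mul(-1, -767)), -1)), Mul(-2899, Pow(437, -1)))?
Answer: Rational(-520525, 135907) ≈ -3.8300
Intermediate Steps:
Add(Mul(1744, Pow(Add(-145, Mul(-1, -767)), -1)), Mul(-2899, Pow(437, -1))) = Add(Mul(1744, Pow(Add(-145, 767), -1)), Mul(-2899, Rational(1, 437))) = Add(Mul(1744, Pow(622, -1)), Rational(-2899, 437)) = Add(Mul(1744, Rational(1, 622)), Rational(-2899, 437)) = Add(Rational(872, 311), Rational(-2899, 437)) = Rational(-520525, 135907)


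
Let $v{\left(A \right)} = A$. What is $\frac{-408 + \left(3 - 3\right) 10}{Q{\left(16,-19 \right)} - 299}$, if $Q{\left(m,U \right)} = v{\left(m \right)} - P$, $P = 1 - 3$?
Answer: $\frac{408}{281} \approx 1.452$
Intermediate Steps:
$P = -2$
$Q{\left(m,U \right)} = 2 + m$ ($Q{\left(m,U \right)} = m - -2 = m + 2 = 2 + m$)
$\frac{-408 + \left(3 - 3\right) 10}{Q{\left(16,-19 \right)} - 299} = \frac{-408 + \left(3 - 3\right) 10}{\left(2 + 16\right) - 299} = \frac{-408 + 0 \cdot 10}{18 - 299} = \frac{-408 + 0}{-281} = \left(-408\right) \left(- \frac{1}{281}\right) = \frac{408}{281}$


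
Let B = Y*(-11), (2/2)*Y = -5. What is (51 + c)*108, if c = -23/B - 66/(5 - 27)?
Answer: 318276/55 ≈ 5786.8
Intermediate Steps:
Y = -5
B = 55 (B = -5*(-11) = 55)
c = 142/55 (c = -23/55 - 66/(5 - 27) = -23*1/55 - 66/(-22) = -23/55 - 66*(-1/22) = -23/55 + 3 = 142/55 ≈ 2.5818)
(51 + c)*108 = (51 + 142/55)*108 = (2947/55)*108 = 318276/55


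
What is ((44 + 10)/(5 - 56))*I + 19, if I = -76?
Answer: 1691/17 ≈ 99.471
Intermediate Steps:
((44 + 10)/(5 - 56))*I + 19 = ((44 + 10)/(5 - 56))*(-76) + 19 = (54/(-51))*(-76) + 19 = (54*(-1/51))*(-76) + 19 = -18/17*(-76) + 19 = 1368/17 + 19 = 1691/17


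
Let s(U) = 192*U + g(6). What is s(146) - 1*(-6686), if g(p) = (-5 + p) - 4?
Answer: 34715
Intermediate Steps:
g(p) = -9 + p
s(U) = -3 + 192*U (s(U) = 192*U + (-9 + 6) = 192*U - 3 = -3 + 192*U)
s(146) - 1*(-6686) = (-3 + 192*146) - 1*(-6686) = (-3 + 28032) + 6686 = 28029 + 6686 = 34715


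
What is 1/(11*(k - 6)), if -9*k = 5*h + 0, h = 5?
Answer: -9/869 ≈ -0.010357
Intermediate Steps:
k = -25/9 (k = -(5*5 + 0)/9 = -(25 + 0)/9 = -1/9*25 = -25/9 ≈ -2.7778)
1/(11*(k - 6)) = 1/(11*(-25/9 - 6)) = 1/(11*(-79/9)) = 1/(-869/9) = -9/869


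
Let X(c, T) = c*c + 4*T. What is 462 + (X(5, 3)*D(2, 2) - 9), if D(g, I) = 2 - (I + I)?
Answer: 379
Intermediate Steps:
X(c, T) = c² + 4*T
D(g, I) = 2 - 2*I
462 + (X(5, 3)*D(2, 2) - 9) = 462 + ((5² + 4*3)*(2 - 2*2) - 9) = 462 + ((25 + 12)*(2 - 4) - 9) = 462 + (37*(-2) - 9) = 462 + (-74 - 9) = 462 - 83 = 379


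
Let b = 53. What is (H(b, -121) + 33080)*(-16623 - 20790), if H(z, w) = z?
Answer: -1239604929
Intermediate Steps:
(H(b, -121) + 33080)*(-16623 - 20790) = (53 + 33080)*(-16623 - 20790) = 33133*(-37413) = -1239604929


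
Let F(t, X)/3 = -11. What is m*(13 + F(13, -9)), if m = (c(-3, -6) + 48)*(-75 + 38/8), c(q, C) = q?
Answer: 63225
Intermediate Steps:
F(t, X) = -33 (F(t, X) = 3*(-11) = -33)
m = -12645/4 (m = (-3 + 48)*(-75 + 38/8) = 45*(-75 + 38*(⅛)) = 45*(-75 + 19/4) = 45*(-281/4) = -12645/4 ≈ -3161.3)
m*(13 + F(13, -9)) = -12645*(13 - 33)/4 = -12645/4*(-20) = 63225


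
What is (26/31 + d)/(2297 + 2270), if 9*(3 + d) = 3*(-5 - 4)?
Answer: -160/141577 ≈ -0.0011301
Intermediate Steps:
d = -6 (d = -3 + (3*(-5 - 4))/9 = -3 + (3*(-9))/9 = -3 + (⅑)*(-27) = -3 - 3 = -6)
(26/31 + d)/(2297 + 2270) = (26/31 - 6)/(2297 + 2270) = (26*(1/31) - 6)/4567 = (26/31 - 6)*(1/4567) = -160/31*1/4567 = -160/141577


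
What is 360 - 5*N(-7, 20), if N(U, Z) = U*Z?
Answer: 1060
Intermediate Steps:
360 - 5*N(-7, 20) = 360 - (-35)*20 = 360 - 5*(-140) = 360 + 700 = 1060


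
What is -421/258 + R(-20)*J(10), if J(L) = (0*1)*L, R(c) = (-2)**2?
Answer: -421/258 ≈ -1.6318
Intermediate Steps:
R(c) = 4
J(L) = 0 (J(L) = 0*L = 0)
-421/258 + R(-20)*J(10) = -421/258 + 4*0 = -421*1/258 + 0 = -421/258 + 0 = -421/258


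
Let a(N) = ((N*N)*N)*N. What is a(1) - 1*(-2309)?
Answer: 2310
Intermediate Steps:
a(N) = N**4 (a(N) = (N**2*N)*N = N**3*N = N**4)
a(1) - 1*(-2309) = 1**4 - 1*(-2309) = 1 + 2309 = 2310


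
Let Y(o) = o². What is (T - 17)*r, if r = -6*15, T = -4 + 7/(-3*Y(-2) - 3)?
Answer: 1932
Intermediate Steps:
T = -67/15 (T = -4 + 7/(-3*(-2)² - 3) = -4 + 7/(-3*4 - 3) = -4 + 7/(-12 - 3) = -4 + 7/(-15) = -4 + 7*(-1/15) = -4 - 7/15 = -67/15 ≈ -4.4667)
r = -90
(T - 17)*r = (-67/15 - 17)*(-90) = -322/15*(-90) = 1932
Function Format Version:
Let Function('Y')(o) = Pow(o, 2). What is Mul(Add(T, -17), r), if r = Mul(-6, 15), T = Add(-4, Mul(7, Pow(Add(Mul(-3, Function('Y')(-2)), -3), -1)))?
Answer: 1932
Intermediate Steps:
T = Rational(-67, 15) (T = Add(-4, Mul(7, Pow(Add(Mul(-3, Pow(-2, 2)), -3), -1))) = Add(-4, Mul(7, Pow(Add(Mul(-3, 4), -3), -1))) = Add(-4, Mul(7, Pow(Add(-12, -3), -1))) = Add(-4, Mul(7, Pow(-15, -1))) = Add(-4, Mul(7, Rational(-1, 15))) = Add(-4, Rational(-7, 15)) = Rational(-67, 15) ≈ -4.4667)
r = -90
Mul(Add(T, -17), r) = Mul(Add(Rational(-67, 15), -17), -90) = Mul(Rational(-322, 15), -90) = 1932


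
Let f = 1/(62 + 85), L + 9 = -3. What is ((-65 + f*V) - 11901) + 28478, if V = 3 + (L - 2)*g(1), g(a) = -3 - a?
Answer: 2427323/147 ≈ 16512.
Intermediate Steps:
L = -12 (L = -9 - 3 = -12)
f = 1/147 ≈ 0.0068027
V = 59 (V = 3 + (-12 - 2)*(-3 - 1*1) = 3 - 14*(-3 - 1) = 3 - 14*(-4) = 3 + 56 = 59)
((-65 + f*V) - 11901) + 28478 = ((-65 + (1/147)*59) - 11901) + 28478 = ((-65 + 59/147) - 11901) + 28478 = (-9496/147 - 11901) + 28478 = -1758943/147 + 28478 = 2427323/147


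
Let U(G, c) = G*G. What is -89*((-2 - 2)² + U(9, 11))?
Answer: -8633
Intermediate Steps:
U(G, c) = G²
-89*((-2 - 2)² + U(9, 11)) = -89*((-2 - 2)² + 9²) = -89*((-4)² + 81) = -89*(16 + 81) = -89*97 = -8633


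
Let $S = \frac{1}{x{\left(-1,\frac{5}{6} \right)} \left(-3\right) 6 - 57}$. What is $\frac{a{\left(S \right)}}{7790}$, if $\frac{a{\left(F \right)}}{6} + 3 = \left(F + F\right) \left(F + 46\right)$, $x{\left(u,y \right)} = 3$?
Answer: $- \frac{47173}{15996765} \approx -0.0029489$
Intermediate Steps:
$S = - \frac{1}{111}$ ($S = \frac{1}{3 \left(-3\right) 6 - 57} = \frac{1}{\left(-9\right) 6 - 57} = \frac{1}{-54 - 57} = \frac{1}{-111} = - \frac{1}{111} \approx -0.009009$)
$a{\left(F \right)} = -18 + 12 F \left(46 + F\right)$ ($a{\left(F \right)} = -18 + 6 \left(F + F\right) \left(F + 46\right) = -18 + 6 \cdot 2 F \left(46 + F\right) = -18 + 12 F \left(46 + F\right)$)
$\frac{a{\left(S \right)}}{7790} = \frac{-18 + 12 \left(- \frac{1}{111}\right)^{2} + 552 \left(- \frac{1}{111}\right)}{7790} = \left(-18 + 12 \cdot \frac{1}{12321} - \frac{184}{37}\right) \frac{1}{7790} = \left(-18 + \frac{4}{4107} - \frac{184}{37}\right) \frac{1}{7790} = \left(- \frac{94346}{4107}\right) \frac{1}{7790} = - \frac{47173}{15996765}$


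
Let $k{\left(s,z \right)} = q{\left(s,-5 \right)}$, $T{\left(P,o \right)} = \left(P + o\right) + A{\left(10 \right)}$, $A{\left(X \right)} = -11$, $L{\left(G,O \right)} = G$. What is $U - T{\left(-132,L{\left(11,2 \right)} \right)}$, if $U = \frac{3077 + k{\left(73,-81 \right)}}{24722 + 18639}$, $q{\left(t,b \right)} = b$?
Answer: $\frac{5726724}{43361} \approx 132.07$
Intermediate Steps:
$T{\left(P,o \right)} = -11 + P + o$ ($T{\left(P,o \right)} = \left(P + o\right) - 11 = -11 + P + o$)
$k{\left(s,z \right)} = -5$
$U = \frac{3072}{43361}$ ($U = \frac{3077 - 5}{24722 + 18639} = \frac{3072}{43361} \approx 0.070847$)
$U - T{\left(-132,L{\left(11,2 \right)} \right)} = \frac{3072}{43361} - \left(-11 - 132 + 11\right) = \frac{3072}{43361} - -132 = \frac{3072}{43361} + 132 = \frac{5726724}{43361}$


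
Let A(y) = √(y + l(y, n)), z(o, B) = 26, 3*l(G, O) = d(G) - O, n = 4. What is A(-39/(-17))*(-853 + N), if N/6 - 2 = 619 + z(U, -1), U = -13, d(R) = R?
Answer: 6058*√1122/51 ≈ 3978.8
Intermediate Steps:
l(G, O) = -O/3 + G/3 (l(G, O) = (G - O)/3 = -O/3 + G/3)
A(y) = √(-4/3 + 4*y/3) (A(y) = √(y + (-⅓*4 + y/3)) = √(y + (-4/3 + y/3)) = √(-4/3 + 4*y/3))
N = 3882 (N = 12 + 6*(619 + 26) = 12 + 6*645 = 12 + 3870 = 3882)
A(-39/(-17))*(-853 + N) = (2*√(-3 + 3*(-39/(-17)))/3)*(-853 + 3882) = (2*√(-3 + 3*(-39*(-1/17)))/3)*3029 = (2*√(-3 + 3*(39/17))/3)*3029 = (2*√(-3 + 117/17)/3)*3029 = (2*√(66/17)/3)*3029 = (2*(√1122/17)/3)*3029 = (2*√1122/51)*3029 = 6058*√1122/51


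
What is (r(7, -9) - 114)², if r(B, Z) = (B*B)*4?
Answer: 6724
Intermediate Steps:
r(B, Z) = 4*B² (r(B, Z) = B²*4 = 4*B²)
(r(7, -9) - 114)² = (4*7² - 114)² = (4*49 - 114)² = (196 - 114)² = 82² = 6724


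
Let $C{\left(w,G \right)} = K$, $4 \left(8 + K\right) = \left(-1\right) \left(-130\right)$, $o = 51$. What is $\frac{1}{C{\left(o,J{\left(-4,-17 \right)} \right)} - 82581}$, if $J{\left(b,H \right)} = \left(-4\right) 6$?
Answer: $- \frac{2}{165113} \approx -1.2113 \cdot 10^{-5}$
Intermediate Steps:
$J{\left(b,H \right)} = -24$
$K = \frac{49}{2}$ ($K = -8 + \frac{\left(-1\right) \left(-130\right)}{4} = -8 + \frac{1}{4} \cdot 130 = -8 + \frac{65}{2} = \frac{49}{2} \approx 24.5$)
$C{\left(w,G \right)} = \frac{49}{2}$
$\frac{1}{C{\left(o,J{\left(-4,-17 \right)} \right)} - 82581} = \frac{1}{\frac{49}{2} - 82581} = \frac{1}{- \frac{165113}{2}} = - \frac{2}{165113}$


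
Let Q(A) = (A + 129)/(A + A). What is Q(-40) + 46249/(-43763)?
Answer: -7594827/3501040 ≈ -2.1693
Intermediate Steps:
Q(A) = (129 + A)/(2*A) (Q(A) = (129 + A)/((2*A)) = (129 + A)*(1/(2*A)) = (129 + A)/(2*A))
Q(-40) + 46249/(-43763) = (1/2)*(129 - 40)/(-40) + 46249/(-43763) = (1/2)*(-1/40)*89 + 46249*(-1/43763) = -89/80 - 46249/43763 = -7594827/3501040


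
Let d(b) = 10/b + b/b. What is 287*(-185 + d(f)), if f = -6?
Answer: -159859/3 ≈ -53286.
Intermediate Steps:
d(b) = 1 + 10/b (d(b) = 10/b + 1 = 1 + 10/b)
287*(-185 + d(f)) = 287*(-185 + (10 - 6)/(-6)) = 287*(-185 - ⅙*4) = 287*(-185 - ⅔) = 287*(-557/3) = -159859/3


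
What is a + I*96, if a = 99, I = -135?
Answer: -12861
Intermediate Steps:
a + I*96 = 99 - 135*96 = 99 - 12960 = -12861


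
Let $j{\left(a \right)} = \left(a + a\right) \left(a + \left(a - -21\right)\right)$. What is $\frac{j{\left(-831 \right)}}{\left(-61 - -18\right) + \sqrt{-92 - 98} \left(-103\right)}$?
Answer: $- \frac{117275706}{2017559} + \frac{280916226 i \sqrt{190}}{2017559} \approx -58.128 + 1919.2 i$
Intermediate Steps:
$j{\left(a \right)} = 2 a \left(21 + 2 a\right)$ ($j{\left(a \right)} = 2 a \left(a + \left(a + 21\right)\right) = 2 a \left(a + \left(21 + a\right)\right) = 2 a \left(21 + 2 a\right)$)
$\frac{j{\left(-831 \right)}}{\left(-61 - -18\right) + \sqrt{-92 - 98} \left(-103\right)} = \frac{2 \left(-831\right) \left(21 + 2 \left(-831\right)\right)}{\left(-61 - -18\right) + \sqrt{-92 - 98} \left(-103\right)} = \frac{2 \left(-831\right) \left(21 - 1662\right)}{\left(-61 + 18\right) + \sqrt{-190} \left(-103\right)} = \frac{2 \left(-831\right) \left(-1641\right)}{-43 + i \sqrt{190} \left(-103\right)} = \frac{2727342}{-43 - 103 i \sqrt{190}}$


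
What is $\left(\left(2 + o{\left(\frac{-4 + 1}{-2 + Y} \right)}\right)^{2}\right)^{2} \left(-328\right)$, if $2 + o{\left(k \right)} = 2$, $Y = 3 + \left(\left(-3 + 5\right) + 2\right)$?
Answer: $-5248$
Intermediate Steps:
$Y = 7$ ($Y = 3 + \left(2 + 2\right) = 3 + 4 = 7$)
$o{\left(k \right)} = 0$ ($o{\left(k \right)} = -2 + 2 = 0$)
$\left(\left(2 + o{\left(\frac{-4 + 1}{-2 + Y} \right)}\right)^{2}\right)^{2} \left(-328\right) = \left(\left(2 + 0\right)^{2}\right)^{2} \left(-328\right) = \left(2^{2}\right)^{2} \left(-328\right) = 4^{2} \left(-328\right) = 16 \left(-328\right) = -5248$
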